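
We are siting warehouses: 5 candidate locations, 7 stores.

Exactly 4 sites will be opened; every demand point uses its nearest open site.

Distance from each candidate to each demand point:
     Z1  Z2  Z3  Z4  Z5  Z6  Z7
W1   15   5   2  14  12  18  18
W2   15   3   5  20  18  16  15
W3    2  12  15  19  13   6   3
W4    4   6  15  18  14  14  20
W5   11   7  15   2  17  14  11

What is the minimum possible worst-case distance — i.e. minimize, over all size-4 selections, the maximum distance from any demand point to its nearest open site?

Open {W1, W2, W3, W5}.
  Farthest demand point is Z5 at distance 12 (to W1); all others are ≤ 12.
With {W1, W3, W4, W5} the worst case is 12.
With {W2, W3, W4, W5} the worst case is 13.
No size-4 selection achieves below 12.

12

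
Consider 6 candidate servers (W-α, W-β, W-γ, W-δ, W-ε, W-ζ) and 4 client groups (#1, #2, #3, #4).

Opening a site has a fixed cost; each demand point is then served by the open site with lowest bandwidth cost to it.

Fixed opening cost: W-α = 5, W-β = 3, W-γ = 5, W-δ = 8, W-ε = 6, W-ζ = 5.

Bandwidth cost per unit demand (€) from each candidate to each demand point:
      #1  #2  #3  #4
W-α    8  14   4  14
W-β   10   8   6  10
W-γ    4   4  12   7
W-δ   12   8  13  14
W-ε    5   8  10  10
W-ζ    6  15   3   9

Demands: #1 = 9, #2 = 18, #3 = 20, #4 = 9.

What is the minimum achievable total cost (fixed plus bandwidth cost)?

241

Open {W-γ, W-ζ}: assign each demand point to its cheapest open site.
  #1→W-γ 9×4=36, #2→W-γ 18×4=72, #3→W-ζ 20×3=60, #4→W-γ 9×7=63
  bandwidth cost 231, fixed 10 → total 241.
Compare {W-β, W-γ, W-ζ}: bandwidth cost 231 + fixed 13 = 244.
Compare {W-α, W-γ, W-ζ}: bandwidth cost 231 + fixed 15 = 246.
Compare {W-γ, W-ε, W-ζ}: bandwidth cost 231 + fixed 16 = 247.
All other subsets cost ≥ 244. Minimum total cost: 241.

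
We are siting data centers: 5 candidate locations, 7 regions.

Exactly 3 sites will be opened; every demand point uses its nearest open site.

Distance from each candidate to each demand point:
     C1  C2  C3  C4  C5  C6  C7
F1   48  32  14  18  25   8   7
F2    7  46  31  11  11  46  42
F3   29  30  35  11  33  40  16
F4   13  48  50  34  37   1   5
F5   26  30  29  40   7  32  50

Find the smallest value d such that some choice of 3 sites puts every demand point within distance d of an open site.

30

Open {F1, F2, F3}.
  Farthest demand point is C2 at distance 30 (to F3); all others are ≤ 30.
With {F1, F2, F5} the worst case is 30.
With {F1, F3, F4} the worst case is 30.
No size-3 selection achieves below 30.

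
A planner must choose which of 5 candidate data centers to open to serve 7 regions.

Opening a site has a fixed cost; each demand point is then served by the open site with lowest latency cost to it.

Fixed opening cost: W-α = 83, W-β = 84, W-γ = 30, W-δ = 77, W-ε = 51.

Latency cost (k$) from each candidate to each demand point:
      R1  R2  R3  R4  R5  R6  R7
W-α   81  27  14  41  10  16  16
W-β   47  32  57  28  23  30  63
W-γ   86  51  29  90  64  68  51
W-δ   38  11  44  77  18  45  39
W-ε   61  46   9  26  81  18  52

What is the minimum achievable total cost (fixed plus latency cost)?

Open {W-δ, W-ε}: assign each demand point to its cheapest open site.
  R1→W-δ 38, R2→W-δ 11, R3→W-ε 9, R4→W-ε 26, R5→W-δ 18, R6→W-ε 18, R7→W-δ 39
  latency cost 159, fixed 128 → total 287.
Compare {W-α}: latency cost 205 + fixed 83 = 288.
Compare {W-α, W-ε}: latency cost 165 + fixed 134 = 299.
Compare {W-α, W-δ}: latency cost 146 + fixed 160 = 306.
All other subsets cost ≥ 288. Minimum total cost: 287.

287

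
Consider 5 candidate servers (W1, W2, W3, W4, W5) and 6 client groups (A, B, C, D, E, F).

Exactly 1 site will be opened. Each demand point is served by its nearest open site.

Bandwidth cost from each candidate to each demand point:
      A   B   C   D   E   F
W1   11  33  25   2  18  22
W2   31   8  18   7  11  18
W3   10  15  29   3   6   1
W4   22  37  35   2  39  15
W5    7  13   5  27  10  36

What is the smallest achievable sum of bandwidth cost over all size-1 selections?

Open {W3}.
  A→W3 10, B→W3 15, C→W3 29, D→W3 3, E→W3 6, F→W3 1  ⇒ total 64.
Compare {W2}: total 93.
Compare {W5}: total 98.
No size-1 selection does better; minimum is 64.

64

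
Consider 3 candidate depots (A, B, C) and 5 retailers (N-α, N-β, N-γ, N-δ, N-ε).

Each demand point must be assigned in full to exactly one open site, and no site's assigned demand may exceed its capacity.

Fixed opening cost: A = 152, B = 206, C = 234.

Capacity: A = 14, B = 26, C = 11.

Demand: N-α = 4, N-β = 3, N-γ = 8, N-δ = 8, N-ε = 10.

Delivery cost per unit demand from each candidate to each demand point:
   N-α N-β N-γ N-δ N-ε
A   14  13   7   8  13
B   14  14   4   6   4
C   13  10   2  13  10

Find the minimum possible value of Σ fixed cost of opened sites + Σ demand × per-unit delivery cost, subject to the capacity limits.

Open {A, B}; cheapest assignment that respects the capacities:
  A (cap 14, load 7): N-α, N-β — cost 4×14 + 3×13 = 95
  B (cap 26, load 26): N-γ, N-δ, N-ε — cost 8×4 + 8×6 + 10×4 = 120
  Shipping 215, fixed 358 → total 573.
  Any other capacity-feasible assignment to {A, B} ships for at least 215.
Compare {B, C}: its best feasible assignment gives total 630.
Compare {A, B, C}: its best feasible assignment gives total 782.
Every other set of open sites that can feasibly serve all demand totals ≥ 630 even under its best assignment. Minimum: 573.

573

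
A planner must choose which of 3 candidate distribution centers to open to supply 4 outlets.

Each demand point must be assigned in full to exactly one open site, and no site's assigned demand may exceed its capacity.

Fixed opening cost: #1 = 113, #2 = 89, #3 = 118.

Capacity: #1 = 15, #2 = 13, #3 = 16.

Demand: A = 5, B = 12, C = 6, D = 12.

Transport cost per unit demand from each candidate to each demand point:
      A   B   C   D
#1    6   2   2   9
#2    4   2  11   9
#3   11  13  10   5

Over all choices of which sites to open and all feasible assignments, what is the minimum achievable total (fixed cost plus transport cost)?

446

Open {#1, #2, #3}; cheapest assignment that respects the capacities:
  #1 (cap 15, load 11): A, C — cost 5×6 + 6×2 = 42
  #2 (cap 13, load 12): B — cost 12×2 = 24
  #3 (cap 16, load 12): D — cost 12×5 = 60
  Shipping 126, fixed 320 → total 446.
  Any other capacity-feasible assignment to {#1, #2, #3} ships for at least 126.
Total demand is 35 and no other set of sites has combined capacity ≥ 35, so {#1, #2, #3} is the only feasible choice of open sites. Minimum: 446.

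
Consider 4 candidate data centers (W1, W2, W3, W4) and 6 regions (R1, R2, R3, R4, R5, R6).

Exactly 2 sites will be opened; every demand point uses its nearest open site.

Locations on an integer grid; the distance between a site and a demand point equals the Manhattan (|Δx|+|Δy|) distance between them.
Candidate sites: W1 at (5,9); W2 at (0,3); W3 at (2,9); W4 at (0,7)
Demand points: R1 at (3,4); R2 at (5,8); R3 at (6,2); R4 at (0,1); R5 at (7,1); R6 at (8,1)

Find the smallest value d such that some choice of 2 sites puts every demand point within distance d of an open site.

Open {W1, W2}.
  Farthest demand point is R6 at distance 10 (to W2); all others are ≤ 10.
With {W2, W3} the worst case is 10.
With {W2, W4} the worst case is 10.
No size-2 selection achieves below 10.

10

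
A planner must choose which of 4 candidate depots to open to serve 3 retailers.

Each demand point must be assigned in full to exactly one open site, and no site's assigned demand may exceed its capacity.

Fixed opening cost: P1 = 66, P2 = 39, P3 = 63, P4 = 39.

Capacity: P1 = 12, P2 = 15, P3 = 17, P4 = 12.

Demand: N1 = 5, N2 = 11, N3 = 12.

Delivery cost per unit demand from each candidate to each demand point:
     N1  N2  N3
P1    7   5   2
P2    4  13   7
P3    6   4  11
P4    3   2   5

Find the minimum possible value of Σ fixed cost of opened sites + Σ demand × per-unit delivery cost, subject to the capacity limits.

210

Open {P1, P2, P4}; cheapest assignment that respects the capacities:
  P1 (cap 12, load 12): N3 — cost 12×2 = 24
  P2 (cap 15, load 5): N1 — cost 5×4 = 20
  P4 (cap 12, load 11): N2 — cost 11×2 = 22
  Shipping 66, fixed 144 → total 210.
  Any other capacity-feasible assignment to {P1, P2, P4} ships for at least 66.
Compare {P1, P3}: its best feasible assignment gives total 227.
Compare {P3, P4}: its best feasible assignment gives total 236.
Every other set of open sites that can feasibly serve all demand totals ≥ 227 even under its best assignment. Minimum: 210.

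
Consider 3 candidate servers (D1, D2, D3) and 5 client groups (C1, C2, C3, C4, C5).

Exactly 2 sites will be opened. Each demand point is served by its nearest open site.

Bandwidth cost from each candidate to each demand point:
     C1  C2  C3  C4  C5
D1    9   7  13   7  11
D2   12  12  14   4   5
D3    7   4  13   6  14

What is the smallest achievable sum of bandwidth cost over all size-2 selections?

Open {D2, D3}.
  C1→D3 7, C2→D3 4, C3→D3 13, C4→D2 4, C5→D2 5  ⇒ total 33.
Compare {D1, D2}: total 38.
Compare {D1, D3}: total 41.

33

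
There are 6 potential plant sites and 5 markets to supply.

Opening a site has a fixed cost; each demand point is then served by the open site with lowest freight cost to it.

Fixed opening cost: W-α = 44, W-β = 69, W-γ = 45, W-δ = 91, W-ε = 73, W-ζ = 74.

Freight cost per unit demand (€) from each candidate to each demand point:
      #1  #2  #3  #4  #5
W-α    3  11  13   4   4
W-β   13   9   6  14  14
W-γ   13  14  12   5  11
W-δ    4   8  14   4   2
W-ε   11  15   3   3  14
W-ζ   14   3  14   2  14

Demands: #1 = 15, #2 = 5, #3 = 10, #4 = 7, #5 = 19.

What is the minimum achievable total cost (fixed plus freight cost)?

Open {W-α, W-ε}: assign each demand point to its cheapest open site.
  #1→W-α 15×3=45, #2→W-α 5×11=55, #3→W-ε 10×3=30, #4→W-ε 7×3=21, #5→W-α 19×4=76
  freight cost 227, fixed 117 → total 344.
Compare {W-δ, W-ε}: freight cost 189 + fixed 164 = 353.
Compare {W-α, W-β}: freight cost 254 + fixed 113 = 367.
Compare {W-α, W-ε, W-ζ}: freight cost 180 + fixed 191 = 371.
All other subsets cost ≥ 353. Minimum total cost: 344.

344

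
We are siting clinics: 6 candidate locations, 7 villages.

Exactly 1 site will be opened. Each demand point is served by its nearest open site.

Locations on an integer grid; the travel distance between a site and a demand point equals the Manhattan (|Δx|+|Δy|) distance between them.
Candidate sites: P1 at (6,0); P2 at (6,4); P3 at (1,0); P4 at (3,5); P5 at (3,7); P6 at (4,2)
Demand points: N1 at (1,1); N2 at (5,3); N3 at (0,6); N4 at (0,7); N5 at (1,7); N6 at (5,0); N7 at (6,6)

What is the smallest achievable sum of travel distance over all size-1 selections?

34

Open {P4}.
  N1→P4 6, N2→P4 4, N3→P4 4, N4→P4 5, N5→P4 4, N6→P4 7, N7→P4 4  ⇒ total 34.
Compare {P5}: total 36.
Compare {P6}: total 40.
No size-1 selection does better; minimum is 34.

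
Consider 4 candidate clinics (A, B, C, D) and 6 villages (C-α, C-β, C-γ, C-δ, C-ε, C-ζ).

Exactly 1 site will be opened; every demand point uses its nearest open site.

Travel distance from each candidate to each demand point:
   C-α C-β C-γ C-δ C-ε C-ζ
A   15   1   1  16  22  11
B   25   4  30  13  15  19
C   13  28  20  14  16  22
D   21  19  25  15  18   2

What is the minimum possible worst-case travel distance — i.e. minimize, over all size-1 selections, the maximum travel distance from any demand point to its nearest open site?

22

Open {A}.
  Farthest demand point is C-ε at travel distance 22 (to A); all others are ≤ 22.
With {D} the worst case is 25.
With {C} the worst case is 28.
No size-1 selection achieves below 22.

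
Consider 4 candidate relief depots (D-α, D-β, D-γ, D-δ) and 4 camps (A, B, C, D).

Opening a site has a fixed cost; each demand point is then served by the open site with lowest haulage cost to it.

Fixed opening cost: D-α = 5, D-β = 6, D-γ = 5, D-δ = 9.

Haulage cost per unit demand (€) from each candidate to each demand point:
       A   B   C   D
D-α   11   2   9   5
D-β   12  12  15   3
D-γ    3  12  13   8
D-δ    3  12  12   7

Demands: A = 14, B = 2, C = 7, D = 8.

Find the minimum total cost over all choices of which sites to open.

149

Open {D-α, D-β, D-γ}: assign each demand point to its cheapest open site.
  A→D-γ 14×3=42, B→D-α 2×2=4, C→D-α 7×9=63, D→D-β 8×3=24
  haulage cost 133, fixed 16 → total 149.
Compare {D-α, D-β, D-δ}: haulage cost 133 + fixed 20 = 153.
Compare {D-α, D-β, D-γ, D-δ}: haulage cost 133 + fixed 25 = 158.
Compare {D-α, D-γ}: haulage cost 149 + fixed 10 = 159.
All other subsets cost ≥ 153. Minimum total cost: 149.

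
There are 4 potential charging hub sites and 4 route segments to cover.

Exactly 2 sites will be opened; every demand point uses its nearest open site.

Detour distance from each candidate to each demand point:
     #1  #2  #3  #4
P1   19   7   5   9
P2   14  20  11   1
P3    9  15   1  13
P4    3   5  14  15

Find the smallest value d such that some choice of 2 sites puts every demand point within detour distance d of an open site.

Open {P1, P3}.
  Farthest demand point is #1 at detour distance 9 (to P3); all others are ≤ 9.
With {P1, P4} the worst case is 9.
With {P2, P4} the worst case is 11.
No size-2 selection achieves below 9.

9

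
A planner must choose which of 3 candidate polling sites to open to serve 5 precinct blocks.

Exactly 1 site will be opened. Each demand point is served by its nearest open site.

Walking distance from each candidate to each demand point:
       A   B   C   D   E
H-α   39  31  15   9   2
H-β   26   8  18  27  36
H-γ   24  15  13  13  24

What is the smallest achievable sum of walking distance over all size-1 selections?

Open {H-γ}.
  A→H-γ 24, B→H-γ 15, C→H-γ 13, D→H-γ 13, E→H-γ 24  ⇒ total 89.
Compare {H-α}: total 96.
Compare {H-β}: total 115.

89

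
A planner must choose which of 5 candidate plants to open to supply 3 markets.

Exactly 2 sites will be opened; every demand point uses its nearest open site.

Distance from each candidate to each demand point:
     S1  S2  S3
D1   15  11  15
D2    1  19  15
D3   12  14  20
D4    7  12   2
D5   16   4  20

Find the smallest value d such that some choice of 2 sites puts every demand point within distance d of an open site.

Open {D4, D5}.
  Farthest demand point is S1 at distance 7 (to D4); all others are ≤ 7.
With {D1, D4} the worst case is 11.
With {D2, D4} the worst case is 12.
No size-2 selection achieves below 7.

7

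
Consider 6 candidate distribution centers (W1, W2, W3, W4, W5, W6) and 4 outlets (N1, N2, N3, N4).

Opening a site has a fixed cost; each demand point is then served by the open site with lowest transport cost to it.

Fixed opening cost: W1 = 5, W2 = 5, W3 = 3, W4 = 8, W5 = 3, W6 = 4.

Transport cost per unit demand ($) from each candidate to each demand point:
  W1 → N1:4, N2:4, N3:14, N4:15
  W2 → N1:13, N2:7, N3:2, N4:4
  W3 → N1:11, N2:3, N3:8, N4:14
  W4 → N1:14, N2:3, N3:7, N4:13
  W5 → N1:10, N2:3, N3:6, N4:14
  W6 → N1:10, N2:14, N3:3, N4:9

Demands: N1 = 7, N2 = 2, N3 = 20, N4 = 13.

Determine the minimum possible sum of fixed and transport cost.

Open {W1, W2}: assign each demand point to its cheapest open site.
  N1→W1 7×4=28, N2→W1 2×4=8, N3→W2 20×2=40, N4→W2 13×4=52
  transport cost 128, fixed 10 → total 138.
Compare {W1, W2, W3}: transport cost 126 + fixed 13 = 139.
Compare {W1, W2, W5}: transport cost 126 + fixed 13 = 139.
Compare {W1, W2, W6}: transport cost 128 + fixed 14 = 142.
All other subsets cost ≥ 139. Minimum total cost: 138.

138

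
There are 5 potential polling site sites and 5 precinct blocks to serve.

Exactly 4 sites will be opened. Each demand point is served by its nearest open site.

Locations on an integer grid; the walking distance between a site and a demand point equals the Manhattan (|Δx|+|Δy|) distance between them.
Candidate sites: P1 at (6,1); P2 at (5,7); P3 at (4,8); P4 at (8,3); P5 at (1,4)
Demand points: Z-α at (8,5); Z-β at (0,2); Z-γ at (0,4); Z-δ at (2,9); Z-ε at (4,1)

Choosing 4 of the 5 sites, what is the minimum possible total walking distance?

11

Open {P1, P3, P4, P5}.
  Z-α→P4 2, Z-β→P5 3, Z-γ→P5 1, Z-δ→P3 3, Z-ε→P1 2  ⇒ total 11.
Compare {P1, P2, P4, P5}: total 13.
Compare {P1, P2, P3, P5}: total 14.
No size-4 selection does better; minimum is 11.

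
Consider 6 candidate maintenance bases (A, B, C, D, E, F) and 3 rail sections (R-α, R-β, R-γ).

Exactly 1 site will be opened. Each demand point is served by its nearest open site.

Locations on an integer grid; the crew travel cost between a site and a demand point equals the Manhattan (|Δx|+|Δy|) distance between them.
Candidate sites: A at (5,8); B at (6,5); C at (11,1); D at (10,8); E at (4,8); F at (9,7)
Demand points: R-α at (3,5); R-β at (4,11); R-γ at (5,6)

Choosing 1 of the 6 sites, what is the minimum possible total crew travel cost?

10

Open {E}.
  R-α→E 4, R-β→E 3, R-γ→E 3  ⇒ total 10.
Compare {A}: total 11.
Compare {B}: total 13.
No size-1 selection does better; minimum is 10.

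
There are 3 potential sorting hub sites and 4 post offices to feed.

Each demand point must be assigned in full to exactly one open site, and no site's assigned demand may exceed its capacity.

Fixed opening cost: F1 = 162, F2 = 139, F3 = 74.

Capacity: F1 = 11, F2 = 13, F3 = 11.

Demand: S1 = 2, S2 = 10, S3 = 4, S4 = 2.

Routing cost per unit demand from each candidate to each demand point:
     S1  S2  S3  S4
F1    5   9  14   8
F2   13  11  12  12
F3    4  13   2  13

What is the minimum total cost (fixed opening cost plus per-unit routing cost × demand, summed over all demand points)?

Open {F2, F3}; cheapest assignment that respects the capacities:
  F2 (cap 13, load 12): S2, S4 — cost 10×11 + 2×12 = 134
  F3 (cap 11, load 6): S1, S3 — cost 2×4 + 4×2 = 16
  Shipping 150, fixed 213 → total 363.
  Any other capacity-feasible assignment to {F2, F3} ships for at least 150.
Compare {F1, F3}: its best feasible assignment gives total 368.
Compare {F1, F2}: its best feasible assignment gives total 489.
Every other set of open sites that can feasibly serve all demand totals ≥ 368 even under its best assignment. Minimum: 363.

363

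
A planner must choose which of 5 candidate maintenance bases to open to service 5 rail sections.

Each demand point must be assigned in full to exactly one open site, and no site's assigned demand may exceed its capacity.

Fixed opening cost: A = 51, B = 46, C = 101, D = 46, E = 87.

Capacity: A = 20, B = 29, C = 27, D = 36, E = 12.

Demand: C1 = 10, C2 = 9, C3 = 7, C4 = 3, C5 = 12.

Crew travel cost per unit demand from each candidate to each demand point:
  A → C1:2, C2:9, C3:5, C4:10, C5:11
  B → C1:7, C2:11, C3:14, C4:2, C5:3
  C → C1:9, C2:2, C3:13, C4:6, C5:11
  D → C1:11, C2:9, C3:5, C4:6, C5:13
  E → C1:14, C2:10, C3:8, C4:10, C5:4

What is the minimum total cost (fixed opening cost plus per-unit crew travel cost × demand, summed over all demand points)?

Open {A, B}; cheapest assignment that respects the capacities:
  A (cap 20, load 17): C1, C3 — cost 10×2 + 7×5 = 55
  B (cap 29, load 24): C2, C4, C5 — cost 9×11 + 3×2 + 12×3 = 141
  Shipping 196, fixed 97 → total 293.
  Any other capacity-feasible assignment to {A, B} ships for at least 196.
Compare {A, B, C}: its best feasible assignment gives total 313.
Compare {B, D}: its best feasible assignment gives total 320.
Every other set of open sites that can feasibly serve all demand totals ≥ 313 even under its best assignment. Minimum: 293.

293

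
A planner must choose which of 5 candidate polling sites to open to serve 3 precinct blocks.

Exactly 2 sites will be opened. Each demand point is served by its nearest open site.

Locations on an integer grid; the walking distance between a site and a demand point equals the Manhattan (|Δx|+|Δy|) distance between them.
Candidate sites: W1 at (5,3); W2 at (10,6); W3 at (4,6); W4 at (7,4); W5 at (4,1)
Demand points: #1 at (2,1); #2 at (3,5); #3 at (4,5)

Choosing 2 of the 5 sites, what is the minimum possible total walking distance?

Open {W3, W5}.
  #1→W5 2, #2→W3 2, #3→W3 1  ⇒ total 5.
Compare {W1, W3}: total 8.
Compare {W1, W5}: total 9.
No size-2 selection does better; minimum is 5.

5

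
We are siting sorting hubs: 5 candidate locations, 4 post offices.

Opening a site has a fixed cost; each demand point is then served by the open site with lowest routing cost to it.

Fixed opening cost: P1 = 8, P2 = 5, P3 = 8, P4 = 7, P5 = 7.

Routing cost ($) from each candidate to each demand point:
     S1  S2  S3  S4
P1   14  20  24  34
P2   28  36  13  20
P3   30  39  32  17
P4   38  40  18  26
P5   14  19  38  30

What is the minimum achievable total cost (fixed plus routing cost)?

Open {P2, P5}: assign each demand point to its cheapest open site.
  S1→P5 14, S2→P5 19, S3→P2 13, S4→P2 20
  routing cost 66, fixed 12 → total 78.
Compare {P1, P2}: routing cost 67 + fixed 13 = 80.
Compare {P2, P3, P5}: routing cost 63 + fixed 20 = 83.
Compare {P1, P2, P3}: routing cost 64 + fixed 21 = 85.
All other subsets cost ≥ 80. Minimum total cost: 78.

78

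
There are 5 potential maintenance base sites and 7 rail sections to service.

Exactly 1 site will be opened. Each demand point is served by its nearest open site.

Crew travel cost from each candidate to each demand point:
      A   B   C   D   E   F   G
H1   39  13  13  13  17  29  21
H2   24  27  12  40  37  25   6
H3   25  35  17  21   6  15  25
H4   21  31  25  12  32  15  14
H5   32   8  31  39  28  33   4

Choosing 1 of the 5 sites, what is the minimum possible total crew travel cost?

Open {H3}.
  A→H3 25, B→H3 35, C→H3 17, D→H3 21, E→H3 6, F→H3 15, G→H3 25  ⇒ total 144.
Compare {H1}: total 145.
Compare {H4}: total 150.
No size-1 selection does better; minimum is 144.

144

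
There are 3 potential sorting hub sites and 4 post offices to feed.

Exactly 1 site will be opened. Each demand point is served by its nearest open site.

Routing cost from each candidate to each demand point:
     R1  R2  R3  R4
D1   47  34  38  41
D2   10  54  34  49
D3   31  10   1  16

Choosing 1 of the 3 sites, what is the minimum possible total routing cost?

58

Open {D3}.
  R1→D3 31, R2→D3 10, R3→D3 1, R4→D3 16  ⇒ total 58.
Compare {D2}: total 147.
Compare {D1}: total 160.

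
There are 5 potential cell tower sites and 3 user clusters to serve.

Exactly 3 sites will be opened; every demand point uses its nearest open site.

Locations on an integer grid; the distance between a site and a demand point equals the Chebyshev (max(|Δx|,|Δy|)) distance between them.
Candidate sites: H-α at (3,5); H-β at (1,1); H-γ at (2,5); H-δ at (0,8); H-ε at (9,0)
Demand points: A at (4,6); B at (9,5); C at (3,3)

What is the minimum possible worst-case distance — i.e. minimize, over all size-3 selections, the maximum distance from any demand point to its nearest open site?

Open {H-α, H-β, H-ε}.
  Farthest demand point is B at distance 5 (to H-ε); all others are ≤ 5.
With {H-α, H-γ, H-ε} the worst case is 5.
With {H-α, H-δ, H-ε} the worst case is 5.
No size-3 selection achieves below 5.

5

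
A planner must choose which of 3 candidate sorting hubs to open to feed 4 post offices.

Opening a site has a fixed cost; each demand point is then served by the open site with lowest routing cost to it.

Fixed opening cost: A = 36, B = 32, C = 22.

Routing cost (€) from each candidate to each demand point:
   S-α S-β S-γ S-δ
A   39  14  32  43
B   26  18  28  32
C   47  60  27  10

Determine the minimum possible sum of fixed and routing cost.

Open {B, C}: assign each demand point to its cheapest open site.
  S-α→B 26, S-β→B 18, S-γ→C 27, S-δ→C 10
  routing cost 81, fixed 54 → total 135.
Compare {B}: routing cost 104 + fixed 32 = 136.
Compare {A, C}: routing cost 90 + fixed 58 = 148.
Compare {A}: routing cost 128 + fixed 36 = 164.
All other subsets cost ≥ 136. Minimum total cost: 135.

135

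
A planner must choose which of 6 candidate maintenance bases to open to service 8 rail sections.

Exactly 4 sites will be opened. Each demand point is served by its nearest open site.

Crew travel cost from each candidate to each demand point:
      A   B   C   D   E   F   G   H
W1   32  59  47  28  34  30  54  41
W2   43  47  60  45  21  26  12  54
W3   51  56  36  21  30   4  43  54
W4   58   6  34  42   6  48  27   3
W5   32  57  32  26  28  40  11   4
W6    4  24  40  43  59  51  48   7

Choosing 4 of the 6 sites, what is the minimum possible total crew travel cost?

Open {W3, W4, W5, W6}.
  A→W6 4, B→W4 6, C→W5 32, D→W3 21, E→W4 6, F→W3 4, G→W5 11, H→W4 3  ⇒ total 87.
Compare {W2, W3, W4, W6}: total 90.
Compare {W1, W3, W4, W6}: total 105.
No size-4 selection does better; minimum is 87.

87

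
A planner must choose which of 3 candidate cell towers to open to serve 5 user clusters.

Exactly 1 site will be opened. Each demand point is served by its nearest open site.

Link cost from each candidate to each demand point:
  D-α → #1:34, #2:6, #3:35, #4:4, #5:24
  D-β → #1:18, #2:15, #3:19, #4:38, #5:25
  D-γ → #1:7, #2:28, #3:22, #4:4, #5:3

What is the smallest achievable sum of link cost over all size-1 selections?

64

Open {D-γ}.
  #1→D-γ 7, #2→D-γ 28, #3→D-γ 22, #4→D-γ 4, #5→D-γ 3  ⇒ total 64.
Compare {D-α}: total 103.
Compare {D-β}: total 115.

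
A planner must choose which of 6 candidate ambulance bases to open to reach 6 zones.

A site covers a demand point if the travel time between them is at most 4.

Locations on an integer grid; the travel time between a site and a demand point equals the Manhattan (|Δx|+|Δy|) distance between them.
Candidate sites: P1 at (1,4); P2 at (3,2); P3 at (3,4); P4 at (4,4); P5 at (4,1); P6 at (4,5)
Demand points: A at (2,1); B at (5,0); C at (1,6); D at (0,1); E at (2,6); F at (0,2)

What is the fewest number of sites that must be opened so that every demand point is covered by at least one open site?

Coverage sets (demand points within 4 of each site):
  P1: {A, C, D, E, F}
  P2: {A, B, D, F}
  P3: {A, C, E}
  P4: {E}
  P5: {A, B, D}
  P6: {C, E}
No single site covers all 6 demand points.
But {P1, P2} covers everything, so the minimum is 2.

2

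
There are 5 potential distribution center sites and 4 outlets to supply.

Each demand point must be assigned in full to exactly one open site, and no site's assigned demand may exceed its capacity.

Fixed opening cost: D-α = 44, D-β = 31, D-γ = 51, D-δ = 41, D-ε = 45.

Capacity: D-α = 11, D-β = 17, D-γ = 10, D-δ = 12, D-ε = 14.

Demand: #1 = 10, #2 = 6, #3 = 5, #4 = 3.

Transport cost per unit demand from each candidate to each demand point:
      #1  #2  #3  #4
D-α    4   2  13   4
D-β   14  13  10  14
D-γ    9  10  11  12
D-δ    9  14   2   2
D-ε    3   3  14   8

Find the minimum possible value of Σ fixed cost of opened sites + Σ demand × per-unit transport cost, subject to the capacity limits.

188

Open {D-α, D-δ, D-ε}; cheapest assignment that respects the capacities:
  D-α (cap 11, load 6): #2 — cost 6×2 = 12
  D-δ (cap 12, load 8): #3, #4 — cost 5×2 + 3×2 = 16
  D-ε (cap 14, load 10): #1 — cost 10×3 = 30
  Shipping 58, fixed 130 → total 188.
  Any other capacity-feasible assignment to {D-α, D-δ, D-ε} ships for at least 58.
Compare {D-α, D-β, D-δ, D-ε}: its best feasible assignment gives total 219.
Compare {D-α, D-ε}: its best feasible assignment gives total 220.
Every other set of open sites that can feasibly serve all demand totals ≥ 219 even under its best assignment. Minimum: 188.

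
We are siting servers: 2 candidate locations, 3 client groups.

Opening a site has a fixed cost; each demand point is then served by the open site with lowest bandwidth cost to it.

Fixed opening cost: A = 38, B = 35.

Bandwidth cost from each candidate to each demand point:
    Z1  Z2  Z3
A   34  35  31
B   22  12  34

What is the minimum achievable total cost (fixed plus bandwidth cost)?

103

Open {B}: assign each demand point to its cheapest open site.
  Z1→B 22, Z2→B 12, Z3→B 34
  bandwidth cost 68, fixed 35 → total 103.
Compare {A}: bandwidth cost 100 + fixed 38 = 138.
Compare {A, B}: bandwidth cost 65 + fixed 73 = 138.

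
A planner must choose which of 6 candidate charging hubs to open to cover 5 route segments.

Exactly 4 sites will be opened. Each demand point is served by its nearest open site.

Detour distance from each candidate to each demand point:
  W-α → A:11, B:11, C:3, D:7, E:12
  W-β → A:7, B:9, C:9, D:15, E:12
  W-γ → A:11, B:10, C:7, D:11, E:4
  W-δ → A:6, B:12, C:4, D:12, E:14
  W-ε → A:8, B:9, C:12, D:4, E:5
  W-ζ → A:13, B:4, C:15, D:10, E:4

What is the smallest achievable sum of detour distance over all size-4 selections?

21

Open {W-α, W-δ, W-ε, W-ζ}.
  A→W-δ 6, B→W-ζ 4, C→W-α 3, D→W-ε 4, E→W-ζ 4  ⇒ total 21.
Compare {W-α, W-β, W-ε, W-ζ}: total 22.
Compare {W-β, W-δ, W-ε, W-ζ}: total 22.
No size-4 selection does better; minimum is 21.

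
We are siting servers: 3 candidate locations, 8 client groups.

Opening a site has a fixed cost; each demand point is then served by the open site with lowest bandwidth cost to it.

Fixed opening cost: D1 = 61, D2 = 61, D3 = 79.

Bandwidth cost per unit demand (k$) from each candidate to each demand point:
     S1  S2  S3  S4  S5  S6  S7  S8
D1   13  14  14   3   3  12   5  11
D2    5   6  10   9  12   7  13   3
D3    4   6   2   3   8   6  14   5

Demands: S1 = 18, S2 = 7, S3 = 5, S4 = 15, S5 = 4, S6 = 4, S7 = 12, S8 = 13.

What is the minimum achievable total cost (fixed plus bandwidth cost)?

Open {D1, D3}: assign each demand point to its cheapest open site.
  S1→D3 18×4=72, S2→D3 7×6=42, S3→D3 5×2=10, S4→D1 15×3=45, S5→D1 4×3=12, S6→D3 4×6=24, S7→D1 12×5=60, S8→D3 13×5=65
  bandwidth cost 330, fixed 140 → total 470.
Compare {D1, D2}: bandwidth cost 366 + fixed 122 = 488.
Compare {D1, D2, D3}: bandwidth cost 304 + fixed 201 = 505.
Compare {D3}: bandwidth cost 458 + fixed 79 = 537.
All other subsets cost ≥ 488. Minimum total cost: 470.

470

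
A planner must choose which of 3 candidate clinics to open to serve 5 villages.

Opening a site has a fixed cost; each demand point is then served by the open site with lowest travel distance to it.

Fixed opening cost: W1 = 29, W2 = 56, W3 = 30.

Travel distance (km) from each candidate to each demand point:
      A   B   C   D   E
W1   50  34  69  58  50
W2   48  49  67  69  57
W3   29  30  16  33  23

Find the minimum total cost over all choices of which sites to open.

161

Open {W3}: assign each demand point to its cheapest open site.
  A→W3 29, B→W3 30, C→W3 16, D→W3 33, E→W3 23
  travel distance 131, fixed 30 → total 161.
Compare {W1, W3}: travel distance 131 + fixed 59 = 190.
Compare {W2, W3}: travel distance 131 + fixed 86 = 217.
Compare {W1, W2, W3}: travel distance 131 + fixed 115 = 246.
All other subsets cost ≥ 190. Minimum total cost: 161.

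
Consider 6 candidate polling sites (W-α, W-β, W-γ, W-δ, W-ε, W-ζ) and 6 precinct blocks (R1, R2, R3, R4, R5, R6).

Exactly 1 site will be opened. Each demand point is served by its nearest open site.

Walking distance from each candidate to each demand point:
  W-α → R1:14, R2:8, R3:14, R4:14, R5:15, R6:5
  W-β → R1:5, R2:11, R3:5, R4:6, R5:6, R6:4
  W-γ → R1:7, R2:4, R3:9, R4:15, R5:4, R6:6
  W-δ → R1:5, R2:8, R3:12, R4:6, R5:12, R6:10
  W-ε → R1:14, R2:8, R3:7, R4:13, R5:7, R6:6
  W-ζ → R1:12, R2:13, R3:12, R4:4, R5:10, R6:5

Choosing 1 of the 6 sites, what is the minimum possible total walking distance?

Open {W-β}.
  R1→W-β 5, R2→W-β 11, R3→W-β 5, R4→W-β 6, R5→W-β 6, R6→W-β 4  ⇒ total 37.
Compare {W-γ}: total 45.
Compare {W-δ}: total 53.
No size-1 selection does better; minimum is 37.

37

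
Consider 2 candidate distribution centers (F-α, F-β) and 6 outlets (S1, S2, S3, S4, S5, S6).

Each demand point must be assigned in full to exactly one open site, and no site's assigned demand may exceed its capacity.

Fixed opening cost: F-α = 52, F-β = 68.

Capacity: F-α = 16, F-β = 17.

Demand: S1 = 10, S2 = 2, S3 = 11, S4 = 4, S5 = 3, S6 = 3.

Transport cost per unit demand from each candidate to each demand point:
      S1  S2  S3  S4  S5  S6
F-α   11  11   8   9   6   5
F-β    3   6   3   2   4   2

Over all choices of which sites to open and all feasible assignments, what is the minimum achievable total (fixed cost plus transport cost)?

Open {F-α, F-β}; cheapest assignment that respects the capacities:
  F-α (cap 16, load 16): S2, S3, S5 — cost 2×11 + 11×8 + 3×6 = 128
  F-β (cap 17, load 17): S1, S4, S6 — cost 10×3 + 4×2 + 3×2 = 44
  Shipping 172, fixed 120 → total 292.
  Any other capacity-feasible assignment to {F-α, F-β} ships for at least 172.
Total demand is 33 and no other set of sites has combined capacity ≥ 33, so {F-α, F-β} is the only feasible choice of open sites. Minimum: 292.

292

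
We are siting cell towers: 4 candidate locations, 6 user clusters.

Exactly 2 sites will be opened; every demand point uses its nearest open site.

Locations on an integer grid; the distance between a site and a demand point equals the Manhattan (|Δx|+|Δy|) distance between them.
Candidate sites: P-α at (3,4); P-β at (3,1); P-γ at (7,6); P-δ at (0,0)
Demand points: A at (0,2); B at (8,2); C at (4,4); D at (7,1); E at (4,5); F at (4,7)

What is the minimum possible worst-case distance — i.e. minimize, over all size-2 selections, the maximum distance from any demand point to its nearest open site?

Open {P-α, P-γ}.
  Farthest demand point is A at distance 5 (to P-α); all others are ≤ 5.
With {P-β, P-γ} the worst case is 5.
With {P-γ, P-δ} the worst case is 5.
No size-2 selection achieves below 5.

5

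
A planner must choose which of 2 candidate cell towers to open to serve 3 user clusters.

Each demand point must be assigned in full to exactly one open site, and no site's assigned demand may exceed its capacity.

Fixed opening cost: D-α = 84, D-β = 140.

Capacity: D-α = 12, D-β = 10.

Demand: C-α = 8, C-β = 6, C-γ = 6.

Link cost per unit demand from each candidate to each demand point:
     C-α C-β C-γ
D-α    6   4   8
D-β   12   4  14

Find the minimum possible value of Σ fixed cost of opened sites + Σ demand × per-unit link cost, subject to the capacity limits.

Open {D-α, D-β}; cheapest assignment that respects the capacities:
  D-α (cap 12, load 12): C-β, C-γ — cost 6×4 + 6×8 = 72
  D-β (cap 10, load 8): C-α — cost 8×12 = 96
  Shipping 168, fixed 224 → total 392.
  Any other capacity-feasible assignment to {D-α, D-β} ships for at least 168.
Total demand is 20 and no other set of sites has combined capacity ≥ 20, so {D-α, D-β} is the only feasible choice of open sites. Minimum: 392.

392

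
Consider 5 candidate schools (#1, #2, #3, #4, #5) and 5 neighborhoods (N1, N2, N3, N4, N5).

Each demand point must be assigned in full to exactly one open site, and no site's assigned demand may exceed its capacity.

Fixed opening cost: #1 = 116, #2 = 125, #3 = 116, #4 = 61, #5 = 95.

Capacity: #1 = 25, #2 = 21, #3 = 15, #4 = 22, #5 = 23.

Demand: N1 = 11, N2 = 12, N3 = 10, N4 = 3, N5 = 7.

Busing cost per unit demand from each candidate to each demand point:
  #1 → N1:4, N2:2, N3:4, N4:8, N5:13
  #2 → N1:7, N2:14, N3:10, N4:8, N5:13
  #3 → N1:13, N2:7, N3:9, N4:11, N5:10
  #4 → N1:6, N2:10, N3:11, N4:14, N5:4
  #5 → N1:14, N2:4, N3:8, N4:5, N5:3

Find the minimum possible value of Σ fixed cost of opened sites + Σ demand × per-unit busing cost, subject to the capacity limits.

Open {#1, #4}; cheapest assignment that respects the capacities:
  #1 (cap 25, load 25): N2, N3, N4 — cost 12×2 + 10×4 + 3×8 = 88
  #4 (cap 22, load 18): N1, N5 — cost 11×6 + 7×4 = 94
  Shipping 182, fixed 177 → total 359.
  Any other capacity-feasible assignment to {#1, #4} ships for at least 182.
Compare {#1, #5}: its best feasible assignment gives total 379.
Compare {#4, #5}: its best feasible assignment gives total 416.
Every other set of open sites that can feasibly serve all demand totals ≥ 379 even under its best assignment. Minimum: 359.

359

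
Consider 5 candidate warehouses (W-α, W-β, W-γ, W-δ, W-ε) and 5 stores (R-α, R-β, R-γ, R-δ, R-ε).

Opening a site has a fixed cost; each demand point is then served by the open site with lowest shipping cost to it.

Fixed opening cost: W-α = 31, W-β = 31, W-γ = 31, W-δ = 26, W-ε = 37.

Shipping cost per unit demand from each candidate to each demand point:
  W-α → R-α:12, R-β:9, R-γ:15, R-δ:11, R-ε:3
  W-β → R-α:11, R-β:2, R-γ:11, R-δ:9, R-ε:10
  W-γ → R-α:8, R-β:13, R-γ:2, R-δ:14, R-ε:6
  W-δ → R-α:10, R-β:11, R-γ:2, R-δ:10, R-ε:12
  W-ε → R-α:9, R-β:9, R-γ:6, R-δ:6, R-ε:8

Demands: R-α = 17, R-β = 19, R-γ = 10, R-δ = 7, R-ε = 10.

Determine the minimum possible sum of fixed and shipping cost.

379

Open {W-β, W-γ}: assign each demand point to its cheapest open site.
  R-α→W-γ 17×8=136, R-β→W-β 19×2=38, R-γ→W-γ 10×2=20, R-δ→W-β 7×9=63, R-ε→W-γ 10×6=60
  shipping cost 317, fixed 62 → total 379.
Compare {W-α, W-β, W-γ}: shipping cost 287 + fixed 93 = 380.
Compare {W-β, W-γ, W-ε}: shipping cost 296 + fixed 99 = 395.
Compare {W-α, W-β, W-γ, W-ε}: shipping cost 266 + fixed 130 = 396.
All other subsets cost ≥ 380. Minimum total cost: 379.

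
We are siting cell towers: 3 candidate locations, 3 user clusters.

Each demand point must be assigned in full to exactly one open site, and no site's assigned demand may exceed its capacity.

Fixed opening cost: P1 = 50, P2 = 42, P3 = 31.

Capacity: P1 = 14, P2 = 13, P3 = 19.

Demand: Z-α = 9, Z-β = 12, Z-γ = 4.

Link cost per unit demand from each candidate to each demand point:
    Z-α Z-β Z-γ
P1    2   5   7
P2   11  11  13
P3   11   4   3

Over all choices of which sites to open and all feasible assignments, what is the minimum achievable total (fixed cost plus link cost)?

159

Open {P1, P3}; cheapest assignment that respects the capacities:
  P1 (cap 14, load 9): Z-α — cost 9×2 = 18
  P3 (cap 19, load 16): Z-β, Z-γ — cost 12×4 + 4×3 = 60
  Shipping 78, fixed 81 → total 159.
  Any other capacity-feasible assignment to {P1, P3} ships for at least 78.
Compare {P1, P2, P3}: its best feasible assignment gives total 201.
Compare {P2, P3}: its best feasible assignment gives total 232.
Every other set of open sites that can feasibly serve all demand totals ≥ 201 even under its best assignment. Minimum: 159.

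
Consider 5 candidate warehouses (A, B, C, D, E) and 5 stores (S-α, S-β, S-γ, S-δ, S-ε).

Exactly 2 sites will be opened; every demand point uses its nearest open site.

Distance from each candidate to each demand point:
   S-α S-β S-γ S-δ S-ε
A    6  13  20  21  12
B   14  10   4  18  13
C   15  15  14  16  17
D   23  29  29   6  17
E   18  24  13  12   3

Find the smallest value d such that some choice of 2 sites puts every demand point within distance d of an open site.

Open {A, E}.
  Farthest demand point is S-β at distance 13 (to A); all others are ≤ 13.
With {B, D} the worst case is 14.
With {B, E} the worst case is 14.
No size-2 selection achieves below 13.

13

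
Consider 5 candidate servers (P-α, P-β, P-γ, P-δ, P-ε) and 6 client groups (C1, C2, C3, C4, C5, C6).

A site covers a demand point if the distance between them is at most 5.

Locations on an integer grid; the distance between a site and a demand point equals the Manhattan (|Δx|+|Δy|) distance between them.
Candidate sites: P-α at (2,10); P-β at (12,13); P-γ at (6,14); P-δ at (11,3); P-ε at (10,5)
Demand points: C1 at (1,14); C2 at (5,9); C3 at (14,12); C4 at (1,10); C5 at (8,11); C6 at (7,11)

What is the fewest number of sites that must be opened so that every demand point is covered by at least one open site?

Coverage sets (demand points within 5 of each site):
  P-α: {C1, C2, C4}
  P-β: {C3}
  P-γ: {C1, C5, C6}
  P-δ: {}
  P-ε: {}
No 2 sites suffice: every size-2 union leaves at least one demand point uncovered.
But {P-α, P-β, P-γ} covers everything, so the minimum is 3.

3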